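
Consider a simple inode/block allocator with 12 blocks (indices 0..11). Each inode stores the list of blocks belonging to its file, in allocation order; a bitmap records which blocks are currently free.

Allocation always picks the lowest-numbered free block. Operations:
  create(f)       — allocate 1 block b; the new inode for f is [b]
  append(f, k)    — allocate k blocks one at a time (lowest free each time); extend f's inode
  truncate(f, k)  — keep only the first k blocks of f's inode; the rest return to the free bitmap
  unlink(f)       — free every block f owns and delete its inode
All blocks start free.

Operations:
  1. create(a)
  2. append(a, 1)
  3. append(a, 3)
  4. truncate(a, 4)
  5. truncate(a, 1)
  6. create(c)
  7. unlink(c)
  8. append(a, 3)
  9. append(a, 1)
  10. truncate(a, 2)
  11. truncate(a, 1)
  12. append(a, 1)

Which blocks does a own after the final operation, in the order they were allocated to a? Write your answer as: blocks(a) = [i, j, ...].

  1. create(a)  ⇒  F...........  {a→[0]}
  2. append(a, 1)  ⇒  FF..........  {a→[0, 1]}
  3. append(a, 3)  ⇒  FFFFF.......  {a→[0, 1, 2, 3, 4]}
  4. truncate(a, 4)  ⇒  FFFF........  {a→[0, 1, 2, 3]}
  5. truncate(a, 1)  ⇒  F...........  {a→[0]}
  6. create(c)  ⇒  FF..........  {a→[0]; c→[1]}
  7. unlink(c)  ⇒  F...........  {a→[0]}
  8. append(a, 3)  ⇒  FFFF........  {a→[0, 1, 2, 3]}
  9. append(a, 1)  ⇒  FFFFF.......  {a→[0, 1, 2, 3, 4]}
  10. truncate(a, 2)  ⇒  FF..........  {a→[0, 1]}
  11. truncate(a, 1)  ⇒  F...........  {a→[0]}
  12. append(a, 1)  ⇒  FF..........  {a→[0, 1]}

blocks(a) = [0, 1]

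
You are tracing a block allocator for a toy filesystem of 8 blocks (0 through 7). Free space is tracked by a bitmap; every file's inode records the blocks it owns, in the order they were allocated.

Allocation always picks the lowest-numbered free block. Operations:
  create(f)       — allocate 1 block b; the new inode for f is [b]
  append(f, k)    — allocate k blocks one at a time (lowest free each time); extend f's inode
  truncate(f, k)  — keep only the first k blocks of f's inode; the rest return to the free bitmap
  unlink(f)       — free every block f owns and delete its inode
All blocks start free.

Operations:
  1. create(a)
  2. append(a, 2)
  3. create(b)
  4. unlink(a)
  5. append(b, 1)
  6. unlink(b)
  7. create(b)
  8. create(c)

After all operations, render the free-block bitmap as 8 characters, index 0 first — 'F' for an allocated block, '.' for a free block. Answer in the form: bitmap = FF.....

  1. create(a)  ⇒  F.......  {a→[0]}
  2. append(a, 2)  ⇒  FFF.....  {a→[0, 1, 2]}
  3. create(b)  ⇒  FFFF....  {a→[0, 1, 2]; b→[3]}
  4. unlink(a)  ⇒  ...F....  {b→[3]}
  5. append(b, 1)  ⇒  F..F....  {b→[3, 0]}
  6. unlink(b)  ⇒  ........  {}
  7. create(b)  ⇒  F.......  {b→[0]}
  8. create(c)  ⇒  FF......  {b→[0]; c→[1]}

bitmap = FF......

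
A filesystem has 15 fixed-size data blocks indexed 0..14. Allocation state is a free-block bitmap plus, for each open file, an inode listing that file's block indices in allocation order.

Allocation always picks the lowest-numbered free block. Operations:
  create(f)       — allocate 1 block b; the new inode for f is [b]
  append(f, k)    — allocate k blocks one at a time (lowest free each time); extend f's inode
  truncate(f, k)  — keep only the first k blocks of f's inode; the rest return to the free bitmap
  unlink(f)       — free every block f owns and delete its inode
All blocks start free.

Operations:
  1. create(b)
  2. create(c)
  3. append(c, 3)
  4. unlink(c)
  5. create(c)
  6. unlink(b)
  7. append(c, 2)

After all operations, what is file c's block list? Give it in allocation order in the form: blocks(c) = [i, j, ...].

  1. create(b)  ⇒  F..............  {b→[0]}
  2. create(c)  ⇒  FF.............  {b→[0]; c→[1]}
  3. append(c, 3)  ⇒  FFFFF..........  {b→[0]; c→[1, 2, 3, 4]}
  4. unlink(c)  ⇒  F..............  {b→[0]}
  5. create(c)  ⇒  FF.............  {b→[0]; c→[1]}
  6. unlink(b)  ⇒  .F.............  {c→[1]}
  7. append(c, 2)  ⇒  FFF............  {c→[1, 0, 2]}

blocks(c) = [1, 0, 2]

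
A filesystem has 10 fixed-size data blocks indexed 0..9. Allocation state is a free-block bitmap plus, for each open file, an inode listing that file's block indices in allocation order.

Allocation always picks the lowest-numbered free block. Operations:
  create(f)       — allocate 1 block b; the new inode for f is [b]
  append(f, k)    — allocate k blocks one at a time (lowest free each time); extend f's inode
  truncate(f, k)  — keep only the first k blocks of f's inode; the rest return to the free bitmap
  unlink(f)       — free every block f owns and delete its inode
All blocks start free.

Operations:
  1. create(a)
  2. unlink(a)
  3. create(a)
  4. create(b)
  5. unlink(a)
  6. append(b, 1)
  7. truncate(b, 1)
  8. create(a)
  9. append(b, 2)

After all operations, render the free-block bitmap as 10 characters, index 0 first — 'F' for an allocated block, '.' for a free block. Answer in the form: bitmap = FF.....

bitmap = FFFF......

  1. create(a)  ⇒  F.........  {a→[0]}
  2. unlink(a)  ⇒  ..........  {}
  3. create(a)  ⇒  F.........  {a→[0]}
  4. create(b)  ⇒  FF........  {a→[0]; b→[1]}
  5. unlink(a)  ⇒  .F........  {b→[1]}
  6. append(b, 1)  ⇒  FF........  {b→[1, 0]}
  7. truncate(b, 1)  ⇒  .F........  {b→[1]}
  8. create(a)  ⇒  FF........  {a→[0]; b→[1]}
  9. append(b, 2)  ⇒  FFFF......  {a→[0]; b→[1, 2, 3]}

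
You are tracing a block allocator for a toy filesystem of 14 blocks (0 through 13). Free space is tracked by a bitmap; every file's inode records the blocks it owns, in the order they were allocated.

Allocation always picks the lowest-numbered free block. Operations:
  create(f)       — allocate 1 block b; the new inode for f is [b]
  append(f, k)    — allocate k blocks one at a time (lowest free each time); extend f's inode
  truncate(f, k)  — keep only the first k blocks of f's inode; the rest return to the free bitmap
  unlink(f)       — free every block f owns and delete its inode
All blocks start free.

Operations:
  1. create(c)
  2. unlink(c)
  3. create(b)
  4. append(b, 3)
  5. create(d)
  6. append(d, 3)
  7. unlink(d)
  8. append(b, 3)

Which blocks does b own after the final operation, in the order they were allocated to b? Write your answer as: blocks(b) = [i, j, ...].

  1. create(c)  ⇒  F.............  {c→[0]}
  2. unlink(c)  ⇒  ..............  {}
  3. create(b)  ⇒  F.............  {b→[0]}
  4. append(b, 3)  ⇒  FFFF..........  {b→[0, 1, 2, 3]}
  5. create(d)  ⇒  FFFFF.........  {b→[0, 1, 2, 3]; d→[4]}
  6. append(d, 3)  ⇒  FFFFFFFF......  {b→[0, 1, 2, 3]; d→[4, 5, 6, 7]}
  7. unlink(d)  ⇒  FFFF..........  {b→[0, 1, 2, 3]}
  8. append(b, 3)  ⇒  FFFFFFF.......  {b→[0, 1, 2, 3, 4, 5, 6]}

blocks(b) = [0, 1, 2, 3, 4, 5, 6]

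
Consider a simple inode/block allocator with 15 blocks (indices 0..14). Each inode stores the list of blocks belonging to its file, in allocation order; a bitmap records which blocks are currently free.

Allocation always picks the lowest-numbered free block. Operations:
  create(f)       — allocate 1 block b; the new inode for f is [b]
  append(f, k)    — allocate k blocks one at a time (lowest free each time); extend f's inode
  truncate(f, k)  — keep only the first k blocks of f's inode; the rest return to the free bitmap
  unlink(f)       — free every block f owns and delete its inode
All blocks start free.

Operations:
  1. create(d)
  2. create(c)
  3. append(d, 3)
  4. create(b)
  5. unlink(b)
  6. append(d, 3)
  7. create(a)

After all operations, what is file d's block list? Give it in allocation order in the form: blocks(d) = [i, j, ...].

create(d): bitmap=F.............. | d=[0]
create(c): bitmap=FF............. | c=[1] d=[0]
append(d, 3): bitmap=FFFFF.......... | c=[1] d=[0, 2, 3, 4]
create(b): bitmap=FFFFFF......... | b=[5] c=[1] d=[0, 2, 3, 4]
unlink(b): bitmap=FFFFF.......... | c=[1] d=[0, 2, 3, 4]
append(d, 3): bitmap=FFFFFFFF....... | c=[1] d=[0, 2, 3, 4, 5, 6, 7]
create(a): bitmap=FFFFFFFFF...... | a=[8] c=[1] d=[0, 2, 3, 4, 5, 6, 7]

blocks(d) = [0, 2, 3, 4, 5, 6, 7]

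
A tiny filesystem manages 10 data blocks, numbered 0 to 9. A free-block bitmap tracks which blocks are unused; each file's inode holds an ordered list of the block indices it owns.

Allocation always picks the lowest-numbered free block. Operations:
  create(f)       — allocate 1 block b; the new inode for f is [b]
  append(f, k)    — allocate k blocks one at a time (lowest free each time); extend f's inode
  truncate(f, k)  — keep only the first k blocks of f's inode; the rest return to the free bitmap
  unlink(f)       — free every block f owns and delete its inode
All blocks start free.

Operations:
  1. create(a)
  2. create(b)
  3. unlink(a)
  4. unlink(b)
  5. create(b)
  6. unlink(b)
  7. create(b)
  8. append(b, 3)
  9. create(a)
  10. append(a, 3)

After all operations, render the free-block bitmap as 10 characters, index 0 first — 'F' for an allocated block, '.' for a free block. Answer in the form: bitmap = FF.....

after create(a) → a:[0]  free=[F.........]
after create(b) → a:[0], b:[1]  free=[FF........]
after unlink(a) → b:[1]  free=[.F........]
after unlink(b) →   free=[..........]
after create(b) → b:[0]  free=[F.........]
after unlink(b) →   free=[..........]
after create(b) → b:[0]  free=[F.........]
after append(b, 3) → b:[0, 1, 2, 3]  free=[FFFF......]
after create(a) → a:[4], b:[0, 1, 2, 3]  free=[FFFFF.....]
after append(a, 3) → a:[4, 5, 6, 7], b:[0, 1, 2, 3]  free=[FFFFFFFF..]

bitmap = FFFFFFFF..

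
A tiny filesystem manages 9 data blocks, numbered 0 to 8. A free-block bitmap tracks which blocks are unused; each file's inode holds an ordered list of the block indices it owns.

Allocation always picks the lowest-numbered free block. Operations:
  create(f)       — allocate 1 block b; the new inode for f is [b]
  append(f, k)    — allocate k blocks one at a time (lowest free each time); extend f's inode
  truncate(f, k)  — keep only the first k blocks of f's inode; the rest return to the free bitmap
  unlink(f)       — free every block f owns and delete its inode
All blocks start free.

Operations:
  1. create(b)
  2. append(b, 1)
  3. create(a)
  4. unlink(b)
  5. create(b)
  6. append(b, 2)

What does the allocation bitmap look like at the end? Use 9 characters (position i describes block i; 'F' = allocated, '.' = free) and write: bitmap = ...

bitmap = FFFF.....

[1] create(b) — b=0 (map F........)
[2] append(b, 1) — b=0,1 (map FF.......)
[3] create(a) — a=2 b=0,1 (map FFF......)
[4] unlink(b) — a=2 (map ..F......)
[5] create(b) — a=2 b=0 (map F.F......)
[6] append(b, 2) — a=2 b=0,1,3 (map FFFF.....)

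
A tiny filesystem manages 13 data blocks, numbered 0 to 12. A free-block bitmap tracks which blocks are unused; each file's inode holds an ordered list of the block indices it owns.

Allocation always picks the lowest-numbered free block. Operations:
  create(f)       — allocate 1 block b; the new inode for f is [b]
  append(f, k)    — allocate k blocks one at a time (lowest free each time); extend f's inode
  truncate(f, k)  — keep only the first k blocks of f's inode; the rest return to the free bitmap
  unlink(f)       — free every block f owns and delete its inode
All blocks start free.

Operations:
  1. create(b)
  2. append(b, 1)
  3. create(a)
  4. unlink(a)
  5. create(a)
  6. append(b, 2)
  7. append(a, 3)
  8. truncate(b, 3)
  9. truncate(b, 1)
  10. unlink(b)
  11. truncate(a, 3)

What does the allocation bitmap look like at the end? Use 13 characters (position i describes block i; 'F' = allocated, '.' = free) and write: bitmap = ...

  1. create(b)  ⇒  F............  {b→[0]}
  2. append(b, 1)  ⇒  FF...........  {b→[0, 1]}
  3. create(a)  ⇒  FFF..........  {a→[2]; b→[0, 1]}
  4. unlink(a)  ⇒  FF...........  {b→[0, 1]}
  5. create(a)  ⇒  FFF..........  {a→[2]; b→[0, 1]}
  6. append(b, 2)  ⇒  FFFFF........  {a→[2]; b→[0, 1, 3, 4]}
  7. append(a, 3)  ⇒  FFFFFFFF.....  {a→[2, 5, 6, 7]; b→[0, 1, 3, 4]}
  8. truncate(b, 3)  ⇒  FFFF.FFF.....  {a→[2, 5, 6, 7]; b→[0, 1, 3]}
  9. truncate(b, 1)  ⇒  F.F..FFF.....  {a→[2, 5, 6, 7]; b→[0]}
  10. unlink(b)  ⇒  ..F..FFF.....  {a→[2, 5, 6, 7]}
  11. truncate(a, 3)  ⇒  ..F..FF......  {a→[2, 5, 6]}

bitmap = ..F..FF......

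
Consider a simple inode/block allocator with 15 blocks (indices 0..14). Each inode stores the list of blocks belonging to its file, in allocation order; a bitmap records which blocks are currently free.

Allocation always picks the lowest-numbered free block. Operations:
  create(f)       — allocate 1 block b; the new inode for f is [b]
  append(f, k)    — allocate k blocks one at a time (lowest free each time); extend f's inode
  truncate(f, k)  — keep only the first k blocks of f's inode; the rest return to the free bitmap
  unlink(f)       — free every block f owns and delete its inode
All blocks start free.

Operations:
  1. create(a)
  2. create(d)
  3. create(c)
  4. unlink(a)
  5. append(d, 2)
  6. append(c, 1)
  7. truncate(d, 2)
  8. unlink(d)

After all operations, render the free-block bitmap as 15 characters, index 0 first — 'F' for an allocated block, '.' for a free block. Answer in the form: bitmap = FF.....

  1. create(a)  ⇒  F..............  {a→[0]}
  2. create(d)  ⇒  FF.............  {a→[0]; d→[1]}
  3. create(c)  ⇒  FFF............  {a→[0]; c→[2]; d→[1]}
  4. unlink(a)  ⇒  .FF............  {c→[2]; d→[1]}
  5. append(d, 2)  ⇒  FFFF...........  {c→[2]; d→[1, 0, 3]}
  6. append(c, 1)  ⇒  FFFFF..........  {c→[2, 4]; d→[1, 0, 3]}
  7. truncate(d, 2)  ⇒  FFF.F..........  {c→[2, 4]; d→[1, 0]}
  8. unlink(d)  ⇒  ..F.F..........  {c→[2, 4]}

bitmap = ..F.F..........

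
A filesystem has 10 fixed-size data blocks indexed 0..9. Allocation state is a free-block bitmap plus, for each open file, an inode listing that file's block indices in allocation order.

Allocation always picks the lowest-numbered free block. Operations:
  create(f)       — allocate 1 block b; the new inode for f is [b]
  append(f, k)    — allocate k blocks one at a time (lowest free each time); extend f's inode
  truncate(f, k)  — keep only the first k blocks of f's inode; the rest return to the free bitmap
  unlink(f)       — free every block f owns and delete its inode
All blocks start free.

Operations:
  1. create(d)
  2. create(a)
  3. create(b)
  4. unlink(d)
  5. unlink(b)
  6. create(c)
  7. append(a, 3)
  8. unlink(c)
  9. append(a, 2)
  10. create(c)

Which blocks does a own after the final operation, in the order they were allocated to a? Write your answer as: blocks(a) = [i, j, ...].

blocks(a) = [1, 2, 3, 4, 0, 5]

after create(d) → d:[0]  free=[F.........]
after create(a) → a:[1], d:[0]  free=[FF........]
after create(b) → a:[1], b:[2], d:[0]  free=[FFF.......]
after unlink(d) → a:[1], b:[2]  free=[.FF.......]
after unlink(b) → a:[1]  free=[.F........]
after create(c) → a:[1], c:[0]  free=[FF........]
after append(a, 3) → a:[1, 2, 3, 4], c:[0]  free=[FFFFF.....]
after unlink(c) → a:[1, 2, 3, 4]  free=[.FFFF.....]
after append(a, 2) → a:[1, 2, 3, 4, 0, 5]  free=[FFFFFF....]
after create(c) → a:[1, 2, 3, 4, 0, 5], c:[6]  free=[FFFFFFF...]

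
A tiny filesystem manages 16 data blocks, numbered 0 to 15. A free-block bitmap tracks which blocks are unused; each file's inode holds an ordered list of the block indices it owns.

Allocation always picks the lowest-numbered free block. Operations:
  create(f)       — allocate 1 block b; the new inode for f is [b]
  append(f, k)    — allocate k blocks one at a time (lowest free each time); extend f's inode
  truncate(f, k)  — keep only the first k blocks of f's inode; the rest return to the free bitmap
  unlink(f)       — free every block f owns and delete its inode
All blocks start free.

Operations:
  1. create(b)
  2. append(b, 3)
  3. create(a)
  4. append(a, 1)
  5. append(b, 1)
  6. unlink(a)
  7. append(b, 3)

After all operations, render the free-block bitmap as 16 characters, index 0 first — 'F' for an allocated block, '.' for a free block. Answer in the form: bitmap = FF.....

after create(b) → b:[0]  free=[F...............]
after append(b, 3) → b:[0, 1, 2, 3]  free=[FFFF............]
after create(a) → a:[4], b:[0, 1, 2, 3]  free=[FFFFF...........]
after append(a, 1) → a:[4, 5], b:[0, 1, 2, 3]  free=[FFFFFF..........]
after append(b, 1) → a:[4, 5], b:[0, 1, 2, 3, 6]  free=[FFFFFFF.........]
after unlink(a) → b:[0, 1, 2, 3, 6]  free=[FFFF..F.........]
after append(b, 3) → b:[0, 1, 2, 3, 6, 4, 5, 7]  free=[FFFFFFFF........]

bitmap = FFFFFFFF........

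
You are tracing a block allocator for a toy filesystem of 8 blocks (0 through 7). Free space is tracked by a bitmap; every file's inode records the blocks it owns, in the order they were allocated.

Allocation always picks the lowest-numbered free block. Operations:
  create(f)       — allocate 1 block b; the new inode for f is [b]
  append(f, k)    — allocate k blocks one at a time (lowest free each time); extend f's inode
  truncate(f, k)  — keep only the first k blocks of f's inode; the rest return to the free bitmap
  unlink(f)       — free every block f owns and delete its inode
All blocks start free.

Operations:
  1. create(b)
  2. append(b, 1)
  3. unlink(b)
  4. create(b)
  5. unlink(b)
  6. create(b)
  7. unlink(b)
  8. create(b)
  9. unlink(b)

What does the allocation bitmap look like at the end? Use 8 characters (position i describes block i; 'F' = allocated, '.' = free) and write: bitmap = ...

create(b): bitmap=F....... | b=[0]
append(b, 1): bitmap=FF...... | b=[0, 1]
unlink(b): bitmap=........ | 
create(b): bitmap=F....... | b=[0]
unlink(b): bitmap=........ | 
create(b): bitmap=F....... | b=[0]
unlink(b): bitmap=........ | 
create(b): bitmap=F....... | b=[0]
unlink(b): bitmap=........ | 

bitmap = ........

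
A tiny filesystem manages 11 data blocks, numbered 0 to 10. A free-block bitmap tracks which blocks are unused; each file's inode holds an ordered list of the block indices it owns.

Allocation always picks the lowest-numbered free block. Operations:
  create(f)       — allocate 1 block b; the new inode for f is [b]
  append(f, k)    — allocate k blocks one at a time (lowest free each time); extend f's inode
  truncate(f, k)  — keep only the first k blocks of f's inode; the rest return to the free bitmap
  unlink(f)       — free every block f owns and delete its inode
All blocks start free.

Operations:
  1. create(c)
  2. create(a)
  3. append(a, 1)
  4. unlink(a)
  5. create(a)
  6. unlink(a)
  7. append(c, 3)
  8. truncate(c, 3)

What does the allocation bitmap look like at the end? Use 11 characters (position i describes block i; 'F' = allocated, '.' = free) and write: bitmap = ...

after create(c) → c:[0]  free=[F..........]
after create(a) → a:[1], c:[0]  free=[FF.........]
after append(a, 1) → a:[1, 2], c:[0]  free=[FFF........]
after unlink(a) → c:[0]  free=[F..........]
after create(a) → a:[1], c:[0]  free=[FF.........]
after unlink(a) → c:[0]  free=[F..........]
after append(c, 3) → c:[0, 1, 2, 3]  free=[FFFF.......]
after truncate(c, 3) → c:[0, 1, 2]  free=[FFF........]

bitmap = FFF........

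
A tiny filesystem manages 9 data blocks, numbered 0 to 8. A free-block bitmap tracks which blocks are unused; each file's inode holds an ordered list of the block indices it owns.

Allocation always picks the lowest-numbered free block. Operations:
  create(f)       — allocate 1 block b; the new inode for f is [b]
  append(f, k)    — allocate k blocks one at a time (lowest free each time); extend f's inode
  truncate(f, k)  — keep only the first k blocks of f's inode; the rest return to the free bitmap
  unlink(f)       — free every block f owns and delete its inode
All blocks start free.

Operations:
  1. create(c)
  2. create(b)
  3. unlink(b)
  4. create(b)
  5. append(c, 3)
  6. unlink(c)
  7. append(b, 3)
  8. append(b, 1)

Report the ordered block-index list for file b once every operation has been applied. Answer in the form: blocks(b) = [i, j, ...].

[1] create(c) — c=0 (map F........)
[2] create(b) — b=1 c=0 (map FF.......)
[3] unlink(b) — c=0 (map F........)
[4] create(b) — b=1 c=0 (map FF.......)
[5] append(c, 3) — b=1 c=0,2,3,4 (map FFFFF....)
[6] unlink(c) — b=1 (map .F.......)
[7] append(b, 3) — b=1,0,2,3 (map FFFF.....)
[8] append(b, 1) — b=1,0,2,3,4 (map FFFFF....)

blocks(b) = [1, 0, 2, 3, 4]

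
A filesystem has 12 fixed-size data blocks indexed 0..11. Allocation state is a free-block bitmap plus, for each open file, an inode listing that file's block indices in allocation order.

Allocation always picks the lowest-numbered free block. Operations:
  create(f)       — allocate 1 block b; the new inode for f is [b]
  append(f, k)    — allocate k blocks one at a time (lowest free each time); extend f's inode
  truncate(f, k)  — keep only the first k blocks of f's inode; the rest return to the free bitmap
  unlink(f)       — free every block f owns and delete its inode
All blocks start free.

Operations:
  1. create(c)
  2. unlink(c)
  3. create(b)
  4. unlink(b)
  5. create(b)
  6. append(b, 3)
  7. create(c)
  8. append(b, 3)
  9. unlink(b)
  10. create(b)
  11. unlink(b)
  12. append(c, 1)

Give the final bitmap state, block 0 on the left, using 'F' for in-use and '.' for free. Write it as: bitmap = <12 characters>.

bitmap = F...F.......

[1] create(c) — c=0 (map F...........)
[2] unlink(c) —  (map ............)
[3] create(b) — b=0 (map F...........)
[4] unlink(b) —  (map ............)
[5] create(b) — b=0 (map F...........)
[6] append(b, 3) — b=0,1,2,3 (map FFFF........)
[7] create(c) — b=0,1,2,3 c=4 (map FFFFF.......)
[8] append(b, 3) — b=0,1,2,3,5,6,7 c=4 (map FFFFFFFF....)
[9] unlink(b) — c=4 (map ....F.......)
[10] create(b) — b=0 c=4 (map F...F.......)
[11] unlink(b) — c=4 (map ....F.......)
[12] append(c, 1) — c=4,0 (map F...F.......)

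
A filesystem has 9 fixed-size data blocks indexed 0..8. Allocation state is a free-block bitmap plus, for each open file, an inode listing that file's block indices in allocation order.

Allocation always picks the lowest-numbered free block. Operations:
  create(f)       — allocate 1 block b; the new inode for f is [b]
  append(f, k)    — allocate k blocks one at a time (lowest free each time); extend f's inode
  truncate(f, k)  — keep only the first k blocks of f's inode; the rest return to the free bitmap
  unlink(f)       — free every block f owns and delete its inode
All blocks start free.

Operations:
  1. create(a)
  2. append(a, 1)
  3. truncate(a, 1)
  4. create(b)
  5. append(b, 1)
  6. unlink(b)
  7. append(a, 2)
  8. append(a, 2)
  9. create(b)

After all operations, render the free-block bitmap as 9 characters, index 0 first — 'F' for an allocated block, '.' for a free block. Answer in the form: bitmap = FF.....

create(a): bitmap=F........ | a=[0]
append(a, 1): bitmap=FF....... | a=[0, 1]
truncate(a, 1): bitmap=F........ | a=[0]
create(b): bitmap=FF....... | a=[0] b=[1]
append(b, 1): bitmap=FFF...... | a=[0] b=[1, 2]
unlink(b): bitmap=F........ | a=[0]
append(a, 2): bitmap=FFF...... | a=[0, 1, 2]
append(a, 2): bitmap=FFFFF.... | a=[0, 1, 2, 3, 4]
create(b): bitmap=FFFFFF... | a=[0, 1, 2, 3, 4] b=[5]

bitmap = FFFFFF...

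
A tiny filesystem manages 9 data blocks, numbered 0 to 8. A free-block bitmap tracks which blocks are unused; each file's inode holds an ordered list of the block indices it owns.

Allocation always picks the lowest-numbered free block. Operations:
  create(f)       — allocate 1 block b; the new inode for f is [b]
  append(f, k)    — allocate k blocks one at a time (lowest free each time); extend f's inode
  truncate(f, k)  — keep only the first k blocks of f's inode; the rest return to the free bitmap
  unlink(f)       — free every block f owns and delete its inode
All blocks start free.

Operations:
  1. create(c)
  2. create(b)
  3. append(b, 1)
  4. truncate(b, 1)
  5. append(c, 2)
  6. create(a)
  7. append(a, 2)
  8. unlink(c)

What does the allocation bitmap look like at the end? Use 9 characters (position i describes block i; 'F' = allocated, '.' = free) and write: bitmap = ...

  1. create(c)  ⇒  F........  {c→[0]}
  2. create(b)  ⇒  FF.......  {b→[1]; c→[0]}
  3. append(b, 1)  ⇒  FFF......  {b→[1, 2]; c→[0]}
  4. truncate(b, 1)  ⇒  FF.......  {b→[1]; c→[0]}
  5. append(c, 2)  ⇒  FFFF.....  {b→[1]; c→[0, 2, 3]}
  6. create(a)  ⇒  FFFFF....  {a→[4]; b→[1]; c→[0, 2, 3]}
  7. append(a, 2)  ⇒  FFFFFFF..  {a→[4, 5, 6]; b→[1]; c→[0, 2, 3]}
  8. unlink(c)  ⇒  .F..FFF..  {a→[4, 5, 6]; b→[1]}

bitmap = .F..FFF..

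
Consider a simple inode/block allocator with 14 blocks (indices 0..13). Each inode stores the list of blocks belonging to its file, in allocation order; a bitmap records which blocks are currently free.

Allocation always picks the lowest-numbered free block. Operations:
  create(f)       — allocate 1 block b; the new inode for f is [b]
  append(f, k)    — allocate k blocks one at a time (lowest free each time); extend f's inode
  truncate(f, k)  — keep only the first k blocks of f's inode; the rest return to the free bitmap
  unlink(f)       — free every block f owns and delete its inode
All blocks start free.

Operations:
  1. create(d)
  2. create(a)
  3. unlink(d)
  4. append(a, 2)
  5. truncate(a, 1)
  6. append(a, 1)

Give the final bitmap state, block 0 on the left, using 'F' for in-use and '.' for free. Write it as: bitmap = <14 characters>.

bitmap = FF............

after create(d) → d:[0]  free=[F.............]
after create(a) → a:[1], d:[0]  free=[FF............]
after unlink(d) → a:[1]  free=[.F............]
after append(a, 2) → a:[1, 0, 2]  free=[FFF...........]
after truncate(a, 1) → a:[1]  free=[.F............]
after append(a, 1) → a:[1, 0]  free=[FF............]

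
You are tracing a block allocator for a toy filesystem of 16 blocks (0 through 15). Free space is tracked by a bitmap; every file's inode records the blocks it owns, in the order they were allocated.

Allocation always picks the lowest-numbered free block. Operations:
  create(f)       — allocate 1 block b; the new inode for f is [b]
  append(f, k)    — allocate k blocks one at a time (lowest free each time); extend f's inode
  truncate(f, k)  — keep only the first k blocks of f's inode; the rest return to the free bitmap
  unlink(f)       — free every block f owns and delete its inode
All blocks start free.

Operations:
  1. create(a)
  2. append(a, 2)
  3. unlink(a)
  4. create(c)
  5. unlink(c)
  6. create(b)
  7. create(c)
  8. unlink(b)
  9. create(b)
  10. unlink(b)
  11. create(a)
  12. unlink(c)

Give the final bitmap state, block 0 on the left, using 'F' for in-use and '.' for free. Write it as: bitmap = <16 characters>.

create(a): bitmap=F............... | a=[0]
append(a, 2): bitmap=FFF............. | a=[0, 1, 2]
unlink(a): bitmap=................ | 
create(c): bitmap=F............... | c=[0]
unlink(c): bitmap=................ | 
create(b): bitmap=F............... | b=[0]
create(c): bitmap=FF.............. | b=[0] c=[1]
unlink(b): bitmap=.F.............. | c=[1]
create(b): bitmap=FF.............. | b=[0] c=[1]
unlink(b): bitmap=.F.............. | c=[1]
create(a): bitmap=FF.............. | a=[0] c=[1]
unlink(c): bitmap=F............... | a=[0]

bitmap = F...............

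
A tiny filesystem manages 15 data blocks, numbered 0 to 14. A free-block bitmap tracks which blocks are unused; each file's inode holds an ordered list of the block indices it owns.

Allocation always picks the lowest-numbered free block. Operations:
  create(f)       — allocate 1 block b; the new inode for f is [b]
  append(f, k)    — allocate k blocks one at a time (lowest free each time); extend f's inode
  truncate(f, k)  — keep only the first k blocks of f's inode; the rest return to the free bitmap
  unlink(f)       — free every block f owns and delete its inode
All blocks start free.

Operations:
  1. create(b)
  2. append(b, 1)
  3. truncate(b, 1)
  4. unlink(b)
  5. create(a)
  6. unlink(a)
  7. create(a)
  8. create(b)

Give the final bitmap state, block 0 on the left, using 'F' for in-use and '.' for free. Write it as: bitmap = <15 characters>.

after create(b) → b:[0]  free=[F..............]
after append(b, 1) → b:[0, 1]  free=[FF.............]
after truncate(b, 1) → b:[0]  free=[F..............]
after unlink(b) →   free=[...............]
after create(a) → a:[0]  free=[F..............]
after unlink(a) →   free=[...............]
after create(a) → a:[0]  free=[F..............]
after create(b) → a:[0], b:[1]  free=[FF.............]

bitmap = FF.............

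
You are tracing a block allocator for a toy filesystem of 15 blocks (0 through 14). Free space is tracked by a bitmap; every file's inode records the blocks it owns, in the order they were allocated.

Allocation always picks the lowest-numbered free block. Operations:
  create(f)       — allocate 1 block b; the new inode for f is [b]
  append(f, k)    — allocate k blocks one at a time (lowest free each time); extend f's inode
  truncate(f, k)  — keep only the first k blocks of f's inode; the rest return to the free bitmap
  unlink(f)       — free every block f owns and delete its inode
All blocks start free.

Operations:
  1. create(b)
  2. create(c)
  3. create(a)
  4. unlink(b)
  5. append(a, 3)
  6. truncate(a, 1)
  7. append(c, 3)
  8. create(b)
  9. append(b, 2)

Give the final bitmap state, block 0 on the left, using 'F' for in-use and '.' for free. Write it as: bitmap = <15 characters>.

bitmap = FFFFFFFF.......

after create(b) → b:[0]  free=[F..............]
after create(c) → b:[0], c:[1]  free=[FF.............]
after create(a) → a:[2], b:[0], c:[1]  free=[FFF............]
after unlink(b) → a:[2], c:[1]  free=[.FF............]
after append(a, 3) → a:[2, 0, 3, 4], c:[1]  free=[FFFFF..........]
after truncate(a, 1) → a:[2], c:[1]  free=[.FF............]
after append(c, 3) → a:[2], c:[1, 0, 3, 4]  free=[FFFFF..........]
after create(b) → a:[2], b:[5], c:[1, 0, 3, 4]  free=[FFFFFF.........]
after append(b, 2) → a:[2], b:[5, 6, 7], c:[1, 0, 3, 4]  free=[FFFFFFFF.......]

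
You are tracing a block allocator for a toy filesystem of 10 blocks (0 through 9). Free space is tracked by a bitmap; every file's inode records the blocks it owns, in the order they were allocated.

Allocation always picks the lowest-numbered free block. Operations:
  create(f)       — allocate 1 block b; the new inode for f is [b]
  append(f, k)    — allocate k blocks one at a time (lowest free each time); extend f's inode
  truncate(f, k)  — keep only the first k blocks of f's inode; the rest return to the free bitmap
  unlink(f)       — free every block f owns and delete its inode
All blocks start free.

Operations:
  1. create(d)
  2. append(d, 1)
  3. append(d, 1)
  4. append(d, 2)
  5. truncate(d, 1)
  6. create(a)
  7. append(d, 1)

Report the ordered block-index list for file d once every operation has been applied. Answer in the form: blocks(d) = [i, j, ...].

blocks(d) = [0, 2]

create(d): bitmap=F......... | d=[0]
append(d, 1): bitmap=FF........ | d=[0, 1]
append(d, 1): bitmap=FFF....... | d=[0, 1, 2]
append(d, 2): bitmap=FFFFF..... | d=[0, 1, 2, 3, 4]
truncate(d, 1): bitmap=F......... | d=[0]
create(a): bitmap=FF........ | a=[1] d=[0]
append(d, 1): bitmap=FFF....... | a=[1] d=[0, 2]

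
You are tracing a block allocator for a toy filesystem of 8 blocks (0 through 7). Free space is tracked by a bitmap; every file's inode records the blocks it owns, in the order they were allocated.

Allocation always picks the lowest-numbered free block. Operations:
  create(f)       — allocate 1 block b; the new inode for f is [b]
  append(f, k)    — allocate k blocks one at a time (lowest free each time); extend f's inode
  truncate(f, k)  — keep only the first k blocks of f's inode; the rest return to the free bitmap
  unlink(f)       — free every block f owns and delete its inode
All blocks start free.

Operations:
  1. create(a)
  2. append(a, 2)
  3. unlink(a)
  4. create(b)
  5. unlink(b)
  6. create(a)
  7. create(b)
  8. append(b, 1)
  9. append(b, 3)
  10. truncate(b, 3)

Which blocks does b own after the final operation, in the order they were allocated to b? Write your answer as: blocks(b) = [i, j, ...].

after create(a) → a:[0]  free=[F.......]
after append(a, 2) → a:[0, 1, 2]  free=[FFF.....]
after unlink(a) →   free=[........]
after create(b) → b:[0]  free=[F.......]
after unlink(b) →   free=[........]
after create(a) → a:[0]  free=[F.......]
after create(b) → a:[0], b:[1]  free=[FF......]
after append(b, 1) → a:[0], b:[1, 2]  free=[FFF.....]
after append(b, 3) → a:[0], b:[1, 2, 3, 4, 5]  free=[FFFFFF..]
after truncate(b, 3) → a:[0], b:[1, 2, 3]  free=[FFFF....]

blocks(b) = [1, 2, 3]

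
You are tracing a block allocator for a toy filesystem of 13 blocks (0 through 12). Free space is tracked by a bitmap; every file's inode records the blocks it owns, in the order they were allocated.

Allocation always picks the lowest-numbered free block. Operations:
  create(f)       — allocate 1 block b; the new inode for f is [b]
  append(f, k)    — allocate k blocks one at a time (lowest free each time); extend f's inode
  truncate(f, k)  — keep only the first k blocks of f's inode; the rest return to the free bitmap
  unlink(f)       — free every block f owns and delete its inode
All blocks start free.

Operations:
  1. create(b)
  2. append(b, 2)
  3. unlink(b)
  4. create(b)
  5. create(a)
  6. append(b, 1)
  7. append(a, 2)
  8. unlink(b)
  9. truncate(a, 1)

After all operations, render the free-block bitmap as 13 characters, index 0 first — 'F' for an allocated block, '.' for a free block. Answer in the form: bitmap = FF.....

create(b): bitmap=F............ | b=[0]
append(b, 2): bitmap=FFF.......... | b=[0, 1, 2]
unlink(b): bitmap=............. | 
create(b): bitmap=F............ | b=[0]
create(a): bitmap=FF........... | a=[1] b=[0]
append(b, 1): bitmap=FFF.......... | a=[1] b=[0, 2]
append(a, 2): bitmap=FFFFF........ | a=[1, 3, 4] b=[0, 2]
unlink(b): bitmap=.F.FF........ | a=[1, 3, 4]
truncate(a, 1): bitmap=.F........... | a=[1]

bitmap = .F...........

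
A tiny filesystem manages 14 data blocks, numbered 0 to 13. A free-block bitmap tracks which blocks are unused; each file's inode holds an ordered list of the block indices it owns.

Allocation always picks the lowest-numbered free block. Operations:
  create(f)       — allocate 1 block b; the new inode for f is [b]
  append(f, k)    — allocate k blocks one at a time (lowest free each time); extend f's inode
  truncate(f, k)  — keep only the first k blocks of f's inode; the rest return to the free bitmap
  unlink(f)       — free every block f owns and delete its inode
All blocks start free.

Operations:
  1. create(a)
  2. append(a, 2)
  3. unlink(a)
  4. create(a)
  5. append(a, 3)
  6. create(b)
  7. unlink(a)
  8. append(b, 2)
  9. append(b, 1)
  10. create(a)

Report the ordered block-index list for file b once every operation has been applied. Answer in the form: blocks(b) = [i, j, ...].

blocks(b) = [4, 0, 1, 2]

create(a): bitmap=F............. | a=[0]
append(a, 2): bitmap=FFF........... | a=[0, 1, 2]
unlink(a): bitmap=.............. | 
create(a): bitmap=F............. | a=[0]
append(a, 3): bitmap=FFFF.......... | a=[0, 1, 2, 3]
create(b): bitmap=FFFFF......... | a=[0, 1, 2, 3] b=[4]
unlink(a): bitmap=....F......... | b=[4]
append(b, 2): bitmap=FF..F......... | b=[4, 0, 1]
append(b, 1): bitmap=FFF.F......... | b=[4, 0, 1, 2]
create(a): bitmap=FFFFF......... | a=[3] b=[4, 0, 1, 2]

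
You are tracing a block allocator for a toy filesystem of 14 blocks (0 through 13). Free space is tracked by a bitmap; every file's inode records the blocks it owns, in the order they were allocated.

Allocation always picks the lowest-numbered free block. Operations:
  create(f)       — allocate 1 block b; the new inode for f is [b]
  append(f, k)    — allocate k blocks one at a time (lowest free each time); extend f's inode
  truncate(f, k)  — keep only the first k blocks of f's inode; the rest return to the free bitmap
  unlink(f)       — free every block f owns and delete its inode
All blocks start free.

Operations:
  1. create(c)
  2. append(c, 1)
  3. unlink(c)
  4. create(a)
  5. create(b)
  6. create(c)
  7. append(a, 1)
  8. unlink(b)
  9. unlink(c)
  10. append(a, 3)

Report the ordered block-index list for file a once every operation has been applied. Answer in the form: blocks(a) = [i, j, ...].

after create(c) → c:[0]  free=[F.............]
after append(c, 1) → c:[0, 1]  free=[FF............]
after unlink(c) →   free=[..............]
after create(a) → a:[0]  free=[F.............]
after create(b) → a:[0], b:[1]  free=[FF............]
after create(c) → a:[0], b:[1], c:[2]  free=[FFF...........]
after append(a, 1) → a:[0, 3], b:[1], c:[2]  free=[FFFF..........]
after unlink(b) → a:[0, 3], c:[2]  free=[F.FF..........]
after unlink(c) → a:[0, 3]  free=[F..F..........]
after append(a, 3) → a:[0, 3, 1, 2, 4]  free=[FFFFF.........]

blocks(a) = [0, 3, 1, 2, 4]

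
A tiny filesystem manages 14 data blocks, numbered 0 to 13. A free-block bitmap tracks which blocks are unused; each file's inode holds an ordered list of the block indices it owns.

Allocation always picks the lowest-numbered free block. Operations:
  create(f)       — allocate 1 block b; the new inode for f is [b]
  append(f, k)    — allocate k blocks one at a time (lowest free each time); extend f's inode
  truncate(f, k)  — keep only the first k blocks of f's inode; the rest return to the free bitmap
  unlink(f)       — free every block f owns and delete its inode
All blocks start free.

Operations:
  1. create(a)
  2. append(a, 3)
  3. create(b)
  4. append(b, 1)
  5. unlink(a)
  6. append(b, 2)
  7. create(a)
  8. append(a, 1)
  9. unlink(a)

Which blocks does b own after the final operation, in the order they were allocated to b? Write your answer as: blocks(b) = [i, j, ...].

create(a): bitmap=F............. | a=[0]
append(a, 3): bitmap=FFFF.......... | a=[0, 1, 2, 3]
create(b): bitmap=FFFFF......... | a=[0, 1, 2, 3] b=[4]
append(b, 1): bitmap=FFFFFF........ | a=[0, 1, 2, 3] b=[4, 5]
unlink(a): bitmap=....FF........ | b=[4, 5]
append(b, 2): bitmap=FF..FF........ | b=[4, 5, 0, 1]
create(a): bitmap=FFF.FF........ | a=[2] b=[4, 5, 0, 1]
append(a, 1): bitmap=FFFFFF........ | a=[2, 3] b=[4, 5, 0, 1]
unlink(a): bitmap=FF..FF........ | b=[4, 5, 0, 1]

blocks(b) = [4, 5, 0, 1]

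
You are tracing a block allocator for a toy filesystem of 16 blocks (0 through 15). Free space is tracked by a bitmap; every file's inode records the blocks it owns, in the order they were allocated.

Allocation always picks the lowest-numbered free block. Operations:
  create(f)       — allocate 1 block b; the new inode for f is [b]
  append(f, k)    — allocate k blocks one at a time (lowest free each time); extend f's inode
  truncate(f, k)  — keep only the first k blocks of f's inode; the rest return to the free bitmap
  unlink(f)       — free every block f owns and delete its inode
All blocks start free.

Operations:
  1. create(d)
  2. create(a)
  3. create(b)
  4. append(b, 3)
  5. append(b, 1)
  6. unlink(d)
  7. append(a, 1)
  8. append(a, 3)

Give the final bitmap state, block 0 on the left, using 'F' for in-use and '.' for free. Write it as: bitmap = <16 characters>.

bitmap = FFFFFFFFFF......

create(d): bitmap=F............... | d=[0]
create(a): bitmap=FF.............. | a=[1] d=[0]
create(b): bitmap=FFF............. | a=[1] b=[2] d=[0]
append(b, 3): bitmap=FFFFFF.......... | a=[1] b=[2, 3, 4, 5] d=[0]
append(b, 1): bitmap=FFFFFFF......... | a=[1] b=[2, 3, 4, 5, 6] d=[0]
unlink(d): bitmap=.FFFFFF......... | a=[1] b=[2, 3, 4, 5, 6]
append(a, 1): bitmap=FFFFFFF......... | a=[1, 0] b=[2, 3, 4, 5, 6]
append(a, 3): bitmap=FFFFFFFFFF...... | a=[1, 0, 7, 8, 9] b=[2, 3, 4, 5, 6]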